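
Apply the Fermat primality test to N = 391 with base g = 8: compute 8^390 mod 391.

8^1 ≡ 8 (mod 391)
8^2 ≡ 8^2 = 64 ≡ 64 (mod 391)
8^4 ≡ 64^2 = 4096 ≡ 186 (mod 391)
8^8 ≡ 186^2 = 34596 ≡ 188 (mod 391)
8^16 ≡ 188^2 = 35344 ≡ 154 (mod 391)
8^32 ≡ 154^2 = 23716 ≡ 256 (mod 391)
8^64 ≡ 256^2 = 65536 ≡ 239 (mod 391)
8^128 ≡ 239^2 = 57121 ≡ 35 (mod 391)
8^256 ≡ 35^2 = 1225 ≡ 52 (mod 391)
390 = 256 + 128 + 4 + 2 in binary powers of 2.
So 8^390 ≡ 52 · 35 · 186 · 64 ≡ 361 (mod 391).
Since 361 ≠ 1, base 8 is a Fermat witness: 391 is composite.

361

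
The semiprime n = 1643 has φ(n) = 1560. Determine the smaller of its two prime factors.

31

φ(n) = (p−1)(q−1) = n − (p+q) + 1, so p + q = 1643 − 1560 + 1 = 84.
p and q are the roots of t² − 84t + 1643 = 0.
Discriminant: 84² − 4·1643 = 7056 − 6572 = 484; √484 = 22.
q = (84 − 22)/2 = 31, p = (84 + 22)/2 = 53.
Check: 31 · 53 = 1643.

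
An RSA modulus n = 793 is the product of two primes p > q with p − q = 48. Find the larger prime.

Since p = q + 48, we have 793 = q(q + 48), so q² + 48q − 793 = 0.
Discriminant: 48² + 4·793 = 2304 + 3172 = 5476; √5476 = 74.
q = (−48 + 74)/2 = 13, and p = q + 48 = 61.
Check: 13 · 61 = 793.

61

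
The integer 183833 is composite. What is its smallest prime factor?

13

183833 is odd.
Digit sum 26, not divisible by 3.
Ends in 3: not divisible by 5.
7: 183833 = 7·26261 + 6
11: 183833 = 11·16712 + 1
13: 183833 = 13·14141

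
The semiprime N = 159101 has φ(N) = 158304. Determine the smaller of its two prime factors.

389

φ(n) = (p−1)(q−1) = n − (p+q) + 1, so p + q = 159101 − 158304 + 1 = 798.
p and q are the roots of t² − 798t + 159101 = 0.
Discriminant: 798² − 4·159101 = 636804 − 636404 = 400; √400 = 20.
q = (798 − 20)/2 = 389, p = (798 + 20)/2 = 409.
Check: 389 · 409 = 159101.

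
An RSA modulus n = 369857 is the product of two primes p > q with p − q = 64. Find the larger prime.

641

Since p = q + 64, we have 369857 = q(q + 64), so q² + 64q − 369857 = 0.
Discriminant: 64² + 4·369857 = 4096 + 1479428 = 1483524; √1483524 = 1218.
q = (−64 + 1218)/2 = 577, and p = q + 64 = 641.
Check: 577 · 641 = 369857.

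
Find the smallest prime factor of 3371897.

3371897 is odd.
Digit sum 38, not divisible by 3.
Ends in 7: not divisible by 5.
7: 3371897 = 7·481699 + 4
11: 3371897 = 11·306536 + 1
13: 3371897 = 13·259376 + 9
17: 3371897 = 17·198346 + 15
19: 3371897 = 19·177468 + 5
23: 3371897 = 23·146604 + 5
29: 3371897 = 29·116272 + 9
31: 3371897 = 31·108770 + 27
37: 3371897 = 37·91132 + 13
41: 3371897 = 41·82241 + 16
43: 3371897 = 43·78416 + 9
47: 3371897 = 47·71742 + 23
53: 3371897 = 53·63620 + 37
59: 3371897 = 59·57150 + 47
61: 3371897 = 61·55277

61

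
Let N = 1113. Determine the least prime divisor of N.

3

1113 is odd.
Digit sum 6, divisible by 3.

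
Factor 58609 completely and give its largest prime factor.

58609 = 29 · 2021
2021 = 43 · 47
47 is prime.
So 58609 = 29 · 43 · 47; the largest prime factor is 47.

47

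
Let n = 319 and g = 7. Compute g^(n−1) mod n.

53

7^1 ≡ 7 (mod 319)
7^2 ≡ 7^2 = 49 ≡ 49 (mod 319)
7^4 ≡ 49^2 = 2401 ≡ 168 (mod 319)
7^8 ≡ 168^2 = 28224 ≡ 152 (mod 319)
7^16 ≡ 152^2 = 23104 ≡ 136 (mod 319)
7^32 ≡ 136^2 = 18496 ≡ 313 (mod 319)
7^64 ≡ 313^2 = 97969 ≡ 36 (mod 319)
7^128 ≡ 36^2 = 1296 ≡ 20 (mod 319)
7^256 ≡ 20^2 = 400 ≡ 81 (mod 319)
318 = 256 + 32 + 16 + 8 + 4 + 2 in binary powers of 2.
So 7^318 ≡ 81 · 313 · 136 · 152 · 168 · 49 ≡ 53 (mod 319).
Since 53 ≠ 1, base 7 is a Fermat witness: 319 is composite.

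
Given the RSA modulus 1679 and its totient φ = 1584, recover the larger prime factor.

73

φ(n) = (p−1)(q−1) = n − (p+q) + 1, so p + q = 1679 − 1584 + 1 = 96.
p and q are the roots of t² − 96t + 1679 = 0.
Discriminant: 96² − 4·1679 = 9216 − 6716 = 2500; √2500 = 50.
q = (96 − 50)/2 = 23, p = (96 + 50)/2 = 73.
Check: 23 · 73 = 1679.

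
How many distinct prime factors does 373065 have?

373065 = 3 · 124355
124355 = 5 · 24871
24871 = 7 · 3553
3553 = 11 · 323
323 = 17 · 19
373065 = 3 · 5 · 7 · 11 · 17 · 19, which has 6 distinct prime factors.

6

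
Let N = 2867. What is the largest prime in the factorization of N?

61

2867 = 47 · 61
61 is prime.
So 2867 = 47 · 61; the largest prime factor is 61.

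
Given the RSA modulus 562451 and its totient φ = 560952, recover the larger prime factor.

757

φ(n) = (p−1)(q−1) = n − (p+q) + 1, so p + q = 562451 − 560952 + 1 = 1500.
p and q are the roots of t² − 1500t + 562451 = 0.
Discriminant: 1500² − 4·562451 = 2250000 − 2249804 = 196; √196 = 14.
q = (1500 − 14)/2 = 743, p = (1500 + 14)/2 = 757.
Check: 743 · 757 = 562451.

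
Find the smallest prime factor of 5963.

67

5963 is odd.
Digit sum 23, not divisible by 3.
Ends in 3: not divisible by 5.
7: 5963 = 7·851 + 6
11: 5963 = 11·542 + 1
13: 5963 = 13·458 + 9
17: 5963 = 17·350 + 13
19: 5963 = 19·313 + 16
23: 5963 = 23·259 + 6
29: 5963 = 29·205 + 18
31: 5963 = 31·192 + 11
37: 5963 = 37·161 + 6
41: 5963 = 41·145 + 18
43: 5963 = 43·138 + 29
47: 5963 = 47·126 + 41
53: 5963 = 53·112 + 27
59: 5963 = 59·101 + 4
61: 5963 = 61·97 + 46
67: 5963 = 67·89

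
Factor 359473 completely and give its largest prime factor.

83

359473 = 61 · 5893
5893 = 71 · 83
83 is prime.
So 359473 = 61 · 71 · 83; the largest prime factor is 83.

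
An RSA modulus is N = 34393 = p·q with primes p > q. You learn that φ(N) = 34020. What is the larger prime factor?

φ(n) = (p−1)(q−1) = n − (p+q) + 1, so p + q = 34393 − 34020 + 1 = 374.
p and q are the roots of t² − 374t + 34393 = 0.
Discriminant: 374² − 4·34393 = 139876 − 137572 = 2304; √2304 = 48.
q = (374 − 48)/2 = 163, p = (374 + 48)/2 = 211.
Check: 163 · 211 = 34393.

211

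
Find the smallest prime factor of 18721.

97

18721 is odd.
Digit sum 19, not divisible by 3.
Ends in 1: not divisible by 5.
7: 18721 = 7·2674 + 3
11: 18721 = 11·1701 + 10
13: 18721 = 13·1440 + 1
17: 18721 = 17·1101 + 4
19: 18721 = 19·985 + 6
23: 18721 = 23·813 + 22
29: 18721 = 29·645 + 16
31: 18721 = 31·603 + 28
37: 18721 = 37·505 + 36
41: 18721 = 41·456 + 25
43: 18721 = 43·435 + 16
47: 18721 = 47·398 + 15
53: 18721 = 53·353 + 12
59: 18721 = 59·317 + 18
61: 18721 = 61·306 + 55
67: 18721 = 67·279 + 28
71: 18721 = 71·263 + 48
73: 18721 = 73·256 + 33
79: 18721 = 79·236 + 77
83: 18721 = 83·225 + 46
89: 18721 = 89·210 + 31
97: 18721 = 97·193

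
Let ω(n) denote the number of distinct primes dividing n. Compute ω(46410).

46410 = 2 · 23205
23205 = 3 · 7735
7735 = 5 · 1547
1547 = 7 · 221
221 = 13 · 17
46410 = 2 · 3 · 5 · 7 · 13 · 17, which has 6 distinct prime factors.

6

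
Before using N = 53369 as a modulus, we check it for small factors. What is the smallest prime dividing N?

53369 is odd.
Digit sum 26, not divisible by 3.
Ends in 9: not divisible by 5.
7: 53369 = 7·7624 + 1
11: 53369 = 11·4851 + 8
13: 53369 = 13·4105 + 4
17: 53369 = 17·3139 + 6
19: 53369 = 19·2808 + 17
23: 53369 = 23·2320 + 9
29: 53369 = 29·1840 + 9
31: 53369 = 31·1721 + 18
37: 53369 = 37·1442 + 15
41: 53369 = 41·1301 + 28
43: 53369 = 43·1241 + 6
47: 53369 = 47·1135 + 24
53: 53369 = 53·1006 + 51
59: 53369 = 59·904 + 33
61: 53369 = 61·874 + 55
67: 53369 = 67·796 + 37
71: 53369 = 71·751 + 48
73: 53369 = 73·731 + 6
79: 53369 = 79·675 + 44
83: 53369 = 83·643

83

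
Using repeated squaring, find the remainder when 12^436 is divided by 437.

292

12^1 ≡ 12 (mod 437)
12^2 ≡ 12^2 = 144 ≡ 144 (mod 437)
12^4 ≡ 144^2 = 20736 ≡ 197 (mod 437)
12^8 ≡ 197^2 = 38809 ≡ 353 (mod 437)
12^16 ≡ 353^2 = 124609 ≡ 64 (mod 437)
12^32 ≡ 64^2 = 4096 ≡ 163 (mod 437)
12^64 ≡ 163^2 = 26569 ≡ 349 (mod 437)
12^128 ≡ 349^2 = 121801 ≡ 315 (mod 437)
12^256 ≡ 315^2 = 99225 ≡ 26 (mod 437)
436 = 256 + 128 + 32 + 16 + 4 in binary powers of 2.
So 12^436 ≡ 26 · 315 · 163 · 64 · 197 ≡ 292 (mod 437).
Since 292 ≠ 1, base 12 is a Fermat witness: 437 is composite.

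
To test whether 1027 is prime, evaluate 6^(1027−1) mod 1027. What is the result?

220

6^1 ≡ 6 (mod 1027)
6^2 ≡ 6^2 = 36 ≡ 36 (mod 1027)
6^4 ≡ 36^2 = 1296 ≡ 269 (mod 1027)
6^8 ≡ 269^2 = 72361 ≡ 471 (mod 1027)
6^16 ≡ 471^2 = 221841 ≡ 9 (mod 1027)
6^32 ≡ 9^2 = 81 ≡ 81 (mod 1027)
6^64 ≡ 81^2 = 6561 ≡ 399 (mod 1027)
6^128 ≡ 399^2 = 159201 ≡ 16 (mod 1027)
6^256 ≡ 16^2 = 256 ≡ 256 (mod 1027)
6^512 ≡ 256^2 = 65536 ≡ 835 (mod 1027)
6^1024 ≡ 835^2 = 697225 ≡ 919 (mod 1027)
1026 = 1024 + 2 in binary powers of 2.
So 6^1026 ≡ 919 · 36 ≡ 220 (mod 1027).
Since 220 ≠ 1, base 6 is a Fermat witness: 1027 is composite.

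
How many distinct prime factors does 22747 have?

22747 = 23^2 · 43
22747 = 23^2 · 43, which has 2 distinct prime factors.

2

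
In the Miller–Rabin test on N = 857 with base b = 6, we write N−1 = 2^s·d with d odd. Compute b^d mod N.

857 − 1 = 856 = 2^3 · 107, so d = 107.
6^1 ≡ 6 (mod 857)
6^2 ≡ 6^2 = 36 ≡ 36 (mod 857)
6^4 ≡ 36^2 = 1296 ≡ 439 (mod 857)
6^8 ≡ 439^2 = 192721 ≡ 753 (mod 857)
6^16 ≡ 753^2 = 567009 ≡ 532 (mod 857)
6^32 ≡ 532^2 = 283024 ≡ 214 (mod 857)
6^64 ≡ 214^2 = 45796 ≡ 375 (mod 857)
107 = 64 + 32 + 8 + 2 + 1 in binary powers of 2.
So 6^107 ≡ 375 · 214 · 753 · 36 · 6 ≡ 351 (mod 857).
Squaring chain: 351 → 650 → 856; reaches −1, so base 6 does not prove 857 composite.

351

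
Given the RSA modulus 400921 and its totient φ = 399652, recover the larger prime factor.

683

φ(n) = (p−1)(q−1) = n − (p+q) + 1, so p + q = 400921 − 399652 + 1 = 1270.
p and q are the roots of t² − 1270t + 400921 = 0.
Discriminant: 1270² − 4·400921 = 1612900 − 1603684 = 9216; √9216 = 96.
q = (1270 − 96)/2 = 587, p = (1270 + 96)/2 = 683.
Check: 587 · 683 = 400921.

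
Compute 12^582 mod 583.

221

12^1 ≡ 12 (mod 583)
12^2 ≡ 12^2 = 144 ≡ 144 (mod 583)
12^4 ≡ 144^2 = 20736 ≡ 331 (mod 583)
12^8 ≡ 331^2 = 109561 ≡ 540 (mod 583)
12^16 ≡ 540^2 = 291600 ≡ 100 (mod 583)
12^32 ≡ 100^2 = 10000 ≡ 89 (mod 583)
12^64 ≡ 89^2 = 7921 ≡ 342 (mod 583)
12^128 ≡ 342^2 = 116964 ≡ 364 (mod 583)
12^256 ≡ 364^2 = 132496 ≡ 155 (mod 583)
12^512 ≡ 155^2 = 24025 ≡ 122 (mod 583)
582 = 512 + 64 + 4 + 2 in binary powers of 2.
So 12^582 ≡ 122 · 342 · 331 · 144 ≡ 221 (mod 583).
Since 221 ≠ 1, base 12 is a Fermat witness: 583 is composite.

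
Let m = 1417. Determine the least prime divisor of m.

13

1417 is odd.
Digit sum 13, not divisible by 3.
Ends in 7: not divisible by 5.
7: 1417 = 7·202 + 3
11: 1417 = 11·128 + 9
13: 1417 = 13·109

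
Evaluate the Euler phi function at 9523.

9328

Factor: 9523 = 89 · 107.
φ(9523) = (89−1) · (107−1) = 88 · 106 = 9328.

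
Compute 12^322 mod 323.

12^1 ≡ 12 (mod 323)
12^2 ≡ 12^2 = 144 ≡ 144 (mod 323)
12^4 ≡ 144^2 = 20736 ≡ 64 (mod 323)
12^8 ≡ 64^2 = 4096 ≡ 220 (mod 323)
12^16 ≡ 220^2 = 48400 ≡ 273 (mod 323)
12^32 ≡ 273^2 = 74529 ≡ 239 (mod 323)
12^64 ≡ 239^2 = 57121 ≡ 273 (mod 323)
12^128 ≡ 273^2 = 74529 ≡ 239 (mod 323)
12^256 ≡ 239^2 = 57121 ≡ 273 (mod 323)
322 = 256 + 64 + 2 in binary powers of 2.
So 12^322 ≡ 273 · 273 · 144 ≡ 178 (mod 323).
Since 178 ≠ 1, base 12 is a Fermat witness: 323 is composite.

178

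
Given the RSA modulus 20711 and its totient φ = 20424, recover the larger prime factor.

149

φ(n) = (p−1)(q−1) = n − (p+q) + 1, so p + q = 20711 − 20424 + 1 = 288.
p and q are the roots of t² − 288t + 20711 = 0.
Discriminant: 288² − 4·20711 = 82944 − 82844 = 100; √100 = 10.
q = (288 − 10)/2 = 139, p = (288 + 10)/2 = 149.
Check: 139 · 149 = 20711.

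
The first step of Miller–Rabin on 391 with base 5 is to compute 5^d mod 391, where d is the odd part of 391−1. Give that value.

391 − 1 = 390 = 2^1 · 195, so d = 195.
5^1 ≡ 5 (mod 391)
5^2 ≡ 5^2 = 25 ≡ 25 (mod 391)
5^4 ≡ 25^2 = 625 ≡ 234 (mod 391)
5^8 ≡ 234^2 = 54756 ≡ 16 (mod 391)
5^16 ≡ 16^2 = 256 ≡ 256 (mod 391)
5^32 ≡ 256^2 = 65536 ≡ 239 (mod 391)
5^64 ≡ 239^2 = 57121 ≡ 35 (mod 391)
5^128 ≡ 35^2 = 1225 ≡ 52 (mod 391)
195 = 128 + 64 + 2 + 1 in binary powers of 2.
So 5^195 ≡ 52 · 35 · 25 · 5 ≡ 329 (mod 391).
Squaring chain: 329; never reaches −1, so base 5 is a Miller–Rabin witness that 391 is composite.

329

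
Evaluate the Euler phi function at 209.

180

Factor: 209 = 11 · 19.
φ(209) = (11−1) · (19−1) = 10 · 18 = 180.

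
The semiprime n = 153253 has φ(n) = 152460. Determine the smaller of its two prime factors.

331

φ(n) = (p−1)(q−1) = n − (p+q) + 1, so p + q = 153253 − 152460 + 1 = 794.
p and q are the roots of t² − 794t + 153253 = 0.
Discriminant: 794² − 4·153253 = 630436 − 613012 = 17424; √17424 = 132.
q = (794 − 132)/2 = 331, p = (794 + 132)/2 = 463.
Check: 331 · 463 = 153253.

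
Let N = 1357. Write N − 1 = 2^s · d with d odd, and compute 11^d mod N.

364

1357 − 1 = 1356 = 2^2 · 339, so d = 339.
11^1 ≡ 11 (mod 1357)
11^2 ≡ 11^2 = 121 ≡ 121 (mod 1357)
11^4 ≡ 121^2 = 14641 ≡ 1071 (mod 1357)
11^8 ≡ 1071^2 = 1147041 ≡ 376 (mod 1357)
11^16 ≡ 376^2 = 141376 ≡ 248 (mod 1357)
11^32 ≡ 248^2 = 61504 ≡ 439 (mod 1357)
11^64 ≡ 439^2 = 192721 ≡ 27 (mod 1357)
11^128 ≡ 27^2 = 729 ≡ 729 (mod 1357)
11^256 ≡ 729^2 = 531441 ≡ 854 (mod 1357)
339 = 256 + 64 + 16 + 2 + 1 in binary powers of 2.
So 11^339 ≡ 854 · 27 · 248 · 121 · 11 ≡ 364 (mod 1357).
Squaring chain: 364 → 867; never reaches −1, so base 11 is a Miller–Rabin witness that 1357 is composite.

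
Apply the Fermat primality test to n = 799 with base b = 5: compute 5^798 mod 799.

440

5^1 ≡ 5 (mod 799)
5^2 ≡ 5^2 = 25 ≡ 25 (mod 799)
5^4 ≡ 25^2 = 625 ≡ 625 (mod 799)
5^8 ≡ 625^2 = 390625 ≡ 713 (mod 799)
5^16 ≡ 713^2 = 508369 ≡ 205 (mod 799)
5^32 ≡ 205^2 = 42025 ≡ 477 (mod 799)
5^64 ≡ 477^2 = 227529 ≡ 613 (mod 799)
5^128 ≡ 613^2 = 375769 ≡ 239 (mod 799)
5^256 ≡ 239^2 = 57121 ≡ 392 (mod 799)
5^512 ≡ 392^2 = 153664 ≡ 256 (mod 799)
798 = 512 + 256 + 16 + 8 + 4 + 2 in binary powers of 2.
So 5^798 ≡ 256 · 392 · 205 · 713 · 625 · 25 ≡ 440 (mod 799).
Since 440 ≠ 1, base 5 is a Fermat witness: 799 is composite.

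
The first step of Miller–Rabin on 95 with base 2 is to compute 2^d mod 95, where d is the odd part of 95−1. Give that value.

53

95 − 1 = 94 = 2^1 · 47, so d = 47.
2^1 ≡ 2 (mod 95)
2^2 ≡ 2^2 = 4 ≡ 4 (mod 95)
2^4 ≡ 4^2 = 16 ≡ 16 (mod 95)
2^8 ≡ 16^2 = 256 ≡ 66 (mod 95)
2^16 ≡ 66^2 = 4356 ≡ 81 (mod 95)
2^32 ≡ 81^2 = 6561 ≡ 6 (mod 95)
47 = 32 + 8 + 4 + 2 + 1 in binary powers of 2.
So 2^47 ≡ 6 · 66 · 16 · 4 · 2 ≡ 53 (mod 95).
Squaring chain: 53; never reaches −1, so base 2 is a Miller–Rabin witness that 95 is composite.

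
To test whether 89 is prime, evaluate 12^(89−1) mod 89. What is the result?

1

12^1 ≡ 12 (mod 89)
12^2 ≡ 12^2 = 144 ≡ 55 (mod 89)
12^4 ≡ 55^2 = 3025 ≡ 88 (mod 89)
12^8 ≡ 88^2 = 7744 ≡ 1 (mod 89)
12^16 ≡ 1^2 = 1 ≡ 1 (mod 89)
12^32 ≡ 1^2 = 1 ≡ 1 (mod 89)
12^64 ≡ 1^2 = 1 ≡ 1 (mod 89)
88 = 64 + 16 + 8 in binary powers of 2.
So 12^88 ≡ 1 · 1 · 1 ≡ 1 (mod 89).
Since the result is 1, base 12 gives no evidence that 89 is composite.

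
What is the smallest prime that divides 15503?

15503 is odd.
Digit sum 14, not divisible by 3.
Ends in 3: not divisible by 5.
7: 15503 = 7·2214 + 5
11: 15503 = 11·1409 + 4
13: 15503 = 13·1192 + 7
17: 15503 = 17·911 + 16
19: 15503 = 19·815 + 18
23: 15503 = 23·674 + 1
29: 15503 = 29·534 + 17
31: 15503 = 31·500 + 3
37: 15503 = 37·419

37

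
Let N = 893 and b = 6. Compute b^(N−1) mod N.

6^1 ≡ 6 (mod 893)
6^2 ≡ 6^2 = 36 ≡ 36 (mod 893)
6^4 ≡ 36^2 = 1296 ≡ 403 (mod 893)
6^8 ≡ 403^2 = 162409 ≡ 776 (mod 893)
6^16 ≡ 776^2 = 602176 ≡ 294 (mod 893)
6^32 ≡ 294^2 = 86436 ≡ 708 (mod 893)
6^64 ≡ 708^2 = 501264 ≡ 291 (mod 893)
6^128 ≡ 291^2 = 84681 ≡ 739 (mod 893)
6^256 ≡ 739^2 = 546121 ≡ 498 (mod 893)
6^512 ≡ 498^2 = 248004 ≡ 643 (mod 893)
892 = 512 + 256 + 64 + 32 + 16 + 8 + 4 in binary powers of 2.
So 6^892 ≡ 643 · 498 · 291 · 708 · 294 · 776 · 403 ≡ 291 (mod 893).
Since 291 ≠ 1, base 6 is a Fermat witness: 893 is composite.

291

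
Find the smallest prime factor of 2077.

2077 is odd.
Digit sum 16, not divisible by 3.
Ends in 7: not divisible by 5.
7: 2077 = 7·296 + 5
11: 2077 = 11·188 + 9
13: 2077 = 13·159 + 10
17: 2077 = 17·122 + 3
19: 2077 = 19·109 + 6
23: 2077 = 23·90 + 7
29: 2077 = 29·71 + 18
31: 2077 = 31·67

31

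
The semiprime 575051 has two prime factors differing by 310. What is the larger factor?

929

Since p = q + 310, we have 575051 = q(q + 310), so q² + 310q − 575051 = 0.
Discriminant: 310² + 4·575051 = 96100 + 2300204 = 2396304; √2396304 = 1548.
q = (−310 + 1548)/2 = 619, and p = q + 310 = 929.
Check: 619 · 929 = 575051.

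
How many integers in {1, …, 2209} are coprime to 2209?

Factor: 2209 = 47^2.
φ(2209) = 47^1·(47−1) = 2162.

2162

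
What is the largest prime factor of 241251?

59

241251 = 3 · 80417
80417 = 29 · 2773
2773 = 47 · 59
59 is prime.
So 241251 = 3 · 29 · 47 · 59; the largest prime factor is 59.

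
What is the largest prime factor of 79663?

79663 = 29 · 2747
2747 = 41 · 67
67 is prime.
So 79663 = 29 · 41 · 67; the largest prime factor is 67.

67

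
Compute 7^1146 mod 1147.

7^1 ≡ 7 (mod 1147)
7^2 ≡ 7^2 = 49 ≡ 49 (mod 1147)
7^4 ≡ 49^2 = 2401 ≡ 107 (mod 1147)
7^8 ≡ 107^2 = 11449 ≡ 1126 (mod 1147)
7^16 ≡ 1126^2 = 1267876 ≡ 441 (mod 1147)
7^32 ≡ 441^2 = 194481 ≡ 638 (mod 1147)
7^64 ≡ 638^2 = 407044 ≡ 1006 (mod 1147)
7^128 ≡ 1006^2 = 1012036 ≡ 382 (mod 1147)
7^256 ≡ 382^2 = 145924 ≡ 255 (mod 1147)
7^512 ≡ 255^2 = 65025 ≡ 793 (mod 1147)
7^1024 ≡ 793^2 = 628849 ≡ 293 (mod 1147)
1146 = 1024 + 64 + 32 + 16 + 8 + 2 in binary powers of 2.
So 7^1146 ≡ 293 · 1006 · 638 · 441 · 1126 · 49 ≡ 1120 (mod 1147).
Since 1120 ≠ 1, base 7 is a Fermat witness: 1147 is composite.

1120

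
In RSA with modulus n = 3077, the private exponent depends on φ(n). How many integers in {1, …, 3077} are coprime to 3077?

Factor: 3077 = 17 · 181.
φ(3077) = (17−1) · (181−1) = 16 · 180 = 2880.

2880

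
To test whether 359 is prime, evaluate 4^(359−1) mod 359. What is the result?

4^1 ≡ 4 (mod 359)
4^2 ≡ 4^2 = 16 ≡ 16 (mod 359)
4^4 ≡ 16^2 = 256 ≡ 256 (mod 359)
4^8 ≡ 256^2 = 65536 ≡ 198 (mod 359)
4^16 ≡ 198^2 = 39204 ≡ 73 (mod 359)
4^32 ≡ 73^2 = 5329 ≡ 303 (mod 359)
4^64 ≡ 303^2 = 91809 ≡ 264 (mod 359)
4^128 ≡ 264^2 = 69696 ≡ 50 (mod 359)
4^256 ≡ 50^2 = 2500 ≡ 346 (mod 359)
358 = 256 + 64 + 32 + 4 + 2 in binary powers of 2.
So 4^358 ≡ 346 · 264 · 303 · 256 · 16 ≡ 1 (mod 359).
Since the result is 1, base 4 gives no evidence that 359 is composite.

1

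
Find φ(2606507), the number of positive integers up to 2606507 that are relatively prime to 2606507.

2548000

Factor: 2606507 = 101 · 131 · 197.
φ(2606507) = (101−1) · (131−1) · (197−1) = 100 · 130 · 196 = 2548000.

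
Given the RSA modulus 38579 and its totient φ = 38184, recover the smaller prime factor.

173

φ(n) = (p−1)(q−1) = n − (p+q) + 1, so p + q = 38579 − 38184 + 1 = 396.
p and q are the roots of t² − 396t + 38579 = 0.
Discriminant: 396² − 4·38579 = 156816 − 154316 = 2500; √2500 = 50.
q = (396 − 50)/2 = 173, p = (396 + 50)/2 = 223.
Check: 173 · 223 = 38579.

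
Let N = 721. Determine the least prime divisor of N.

721 is odd.
Digit sum 10, not divisible by 3.
Ends in 1: not divisible by 5.
7: 721 = 7·103

7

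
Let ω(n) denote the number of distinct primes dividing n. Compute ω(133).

133 = 7 · 19
133 = 7 · 19, which has 2 distinct prime factors.

2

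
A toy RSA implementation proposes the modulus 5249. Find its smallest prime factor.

5249 is odd.
Digit sum 20, not divisible by 3.
Ends in 9: not divisible by 5.
7: 5249 = 7·749 + 6
11: 5249 = 11·477 + 2
13: 5249 = 13·403 + 10
17: 5249 = 17·308 + 13
19: 5249 = 19·276 + 5
23: 5249 = 23·228 + 5
29: 5249 = 29·181

29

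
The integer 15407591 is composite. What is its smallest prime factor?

89

15407591 is odd.
Digit sum 32, not divisible by 3.
Ends in 1: not divisible by 5.
7: 15407591 = 7·2201084 + 3
11: 15407591 = 11·1400690 + 1
13: 15407591 = 13·1185199 + 4
17: 15407591 = 17·906328 + 15
19: 15407591 = 19·810925 + 16
23: 15407591 = 23·669895 + 6
29: 15407591 = 29·531296 + 7
31: 15407591 = 31·497019 + 2
37: 15407591 = 37·416421 + 14
41: 15407591 = 41·375794 + 37
43: 15407591 = 43·358316 + 3
47: 15407591 = 47·327821 + 4
53: 15407591 = 53·290709 + 14
59: 15407591 = 59·261145 + 36
61: 15407591 = 61·252583 + 28
67: 15407591 = 67·229964 + 3
71: 15407591 = 71·217008 + 23
73: 15407591 = 73·211062 + 65
79: 15407591 = 79·195032 + 63
83: 15407591 = 83·185633 + 52
89: 15407591 = 89·173119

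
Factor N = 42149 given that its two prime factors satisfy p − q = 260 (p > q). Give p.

Since p = q + 260, we have 42149 = q(q + 260), so q² + 260q − 42149 = 0.
Discriminant: 260² + 4·42149 = 67600 + 168596 = 236196; √236196 = 486.
q = (−260 + 486)/2 = 113, and p = q + 260 = 373.
Check: 113 · 373 = 42149.

373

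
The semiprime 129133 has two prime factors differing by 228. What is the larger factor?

Since p = q + 228, we have 129133 = q(q + 228), so q² + 228q − 129133 = 0.
Discriminant: 228² + 4·129133 = 51984 + 516532 = 568516; √568516 = 754.
q = (−228 + 754)/2 = 263, and p = q + 228 = 491.
Check: 263 · 491 = 129133.

491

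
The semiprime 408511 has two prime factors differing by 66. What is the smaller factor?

607

Since p = q + 66, we have 408511 = q(q + 66), so q² + 66q − 408511 = 0.
Discriminant: 66² + 4·408511 = 4356 + 1634044 = 1638400; √1638400 = 1280.
q = (−66 + 1280)/2 = 607, and p = q + 66 = 673.
Check: 607 · 673 = 408511.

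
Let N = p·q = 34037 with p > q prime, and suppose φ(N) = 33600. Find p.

φ(n) = (p−1)(q−1) = n − (p+q) + 1, so p + q = 34037 − 33600 + 1 = 438.
p and q are the roots of t² − 438t + 34037 = 0.
Discriminant: 438² − 4·34037 = 191844 − 136148 = 55696; √55696 = 236.
q = (438 − 236)/2 = 101, p = (438 + 236)/2 = 337.
Check: 101 · 337 = 34037.

337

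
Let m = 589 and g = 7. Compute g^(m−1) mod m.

343

7^1 ≡ 7 (mod 589)
7^2 ≡ 7^2 = 49 ≡ 49 (mod 589)
7^4 ≡ 49^2 = 2401 ≡ 45 (mod 589)
7^8 ≡ 45^2 = 2025 ≡ 258 (mod 589)
7^16 ≡ 258^2 = 66564 ≡ 7 (mod 589)
7^32 ≡ 7^2 = 49 ≡ 49 (mod 589)
7^64 ≡ 49^2 = 2401 ≡ 45 (mod 589)
7^128 ≡ 45^2 = 2025 ≡ 258 (mod 589)
7^256 ≡ 258^2 = 66564 ≡ 7 (mod 589)
7^512 ≡ 7^2 = 49 ≡ 49 (mod 589)
588 = 512 + 64 + 8 + 4 in binary powers of 2.
So 7^588 ≡ 49 · 45 · 258 · 45 ≡ 343 (mod 589).
Since 343 ≠ 1, base 7 is a Fermat witness: 589 is composite.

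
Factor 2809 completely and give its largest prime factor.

53

2809 = 53 · 53
53 = 53 · 1
So 2809 = 53^2; the largest prime factor is 53.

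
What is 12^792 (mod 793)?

12^1 ≡ 12 (mod 793)
12^2 ≡ 12^2 = 144 ≡ 144 (mod 793)
12^4 ≡ 144^2 = 20736 ≡ 118 (mod 793)
12^8 ≡ 118^2 = 13924 ≡ 443 (mod 793)
12^16 ≡ 443^2 = 196249 ≡ 378 (mod 793)
12^32 ≡ 378^2 = 142884 ≡ 144 (mod 793)
12^64 ≡ 144^2 = 20736 ≡ 118 (mod 793)
12^128 ≡ 118^2 = 13924 ≡ 443 (mod 793)
12^256 ≡ 443^2 = 196249 ≡ 378 (mod 793)
12^512 ≡ 378^2 = 142884 ≡ 144 (mod 793)
792 = 512 + 256 + 16 + 8 in binary powers of 2.
So 12^792 ≡ 144 · 378 · 378 · 443 ≡ 729 (mod 793).
Since 729 ≠ 1, base 12 is a Fermat witness: 793 is composite.

729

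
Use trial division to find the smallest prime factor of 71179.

17

71179 is odd.
Digit sum 25, not divisible by 3.
Ends in 9: not divisible by 5.
7: 71179 = 7·10168 + 3
11: 71179 = 11·6470 + 9
13: 71179 = 13·5475 + 4
17: 71179 = 17·4187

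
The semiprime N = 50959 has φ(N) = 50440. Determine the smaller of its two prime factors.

131

φ(n) = (p−1)(q−1) = n − (p+q) + 1, so p + q = 50959 − 50440 + 1 = 520.
p and q are the roots of t² − 520t + 50959 = 0.
Discriminant: 520² − 4·50959 = 270400 − 203836 = 66564; √66564 = 258.
q = (520 − 258)/2 = 131, p = (520 + 258)/2 = 389.
Check: 131 · 389 = 50959.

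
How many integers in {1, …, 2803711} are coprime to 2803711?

Factor: 2803711 = 73 · 193 · 199.
φ(2803711) = (73−1) · (193−1) · (199−1) = 72 · 192 · 198 = 2737152.

2737152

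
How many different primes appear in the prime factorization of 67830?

6

67830 = 2 · 33915
33915 = 3 · 11305
11305 = 5 · 2261
2261 = 7 · 323
323 = 17 · 19
67830 = 2 · 3 · 5 · 7 · 17 · 19, which has 6 distinct prime factors.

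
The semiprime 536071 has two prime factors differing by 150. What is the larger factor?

Since p = q + 150, we have 536071 = q(q + 150), so q² + 150q − 536071 = 0.
Discriminant: 150² + 4·536071 = 22500 + 2144284 = 2166784; √2166784 = 1472.
q = (−150 + 1472)/2 = 661, and p = q + 150 = 811.
Check: 661 · 811 = 536071.

811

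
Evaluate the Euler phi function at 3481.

3422

Factor: 3481 = 59^2.
φ(3481) = 59^1·(59−1) = 3422.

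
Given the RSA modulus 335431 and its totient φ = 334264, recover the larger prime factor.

φ(n) = (p−1)(q−1) = n − (p+q) + 1, so p + q = 335431 − 334264 + 1 = 1168.
p and q are the roots of t² − 1168t + 335431 = 0.
Discriminant: 1168² − 4·335431 = 1364224 − 1341724 = 22500; √22500 = 150.
q = (1168 − 150)/2 = 509, p = (1168 + 150)/2 = 659.
Check: 509 · 659 = 335431.

659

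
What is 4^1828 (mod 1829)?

653

4^1 ≡ 4 (mod 1829)
4^2 ≡ 4^2 = 16 ≡ 16 (mod 1829)
4^4 ≡ 16^2 = 256 ≡ 256 (mod 1829)
4^8 ≡ 256^2 = 65536 ≡ 1521 (mod 1829)
4^16 ≡ 1521^2 = 2313441 ≡ 1585 (mod 1829)
4^32 ≡ 1585^2 = 2512225 ≡ 1008 (mod 1829)
4^64 ≡ 1008^2 = 1016064 ≡ 969 (mod 1829)
4^128 ≡ 969^2 = 938961 ≡ 684 (mod 1829)
4^256 ≡ 684^2 = 467856 ≡ 1461 (mod 1829)
4^512 ≡ 1461^2 = 2134521 ≡ 78 (mod 1829)
4^1024 ≡ 78^2 = 6084 ≡ 597 (mod 1829)
1828 = 1024 + 512 + 256 + 32 + 4 in binary powers of 2.
So 4^1828 ≡ 597 · 78 · 1461 · 1008 · 256 ≡ 653 (mod 1829).
Since 653 ≠ 1, base 4 is a Fermat witness: 1829 is composite.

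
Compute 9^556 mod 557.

9^1 ≡ 9 (mod 557)
9^2 ≡ 9^2 = 81 ≡ 81 (mod 557)
9^4 ≡ 81^2 = 6561 ≡ 434 (mod 557)
9^8 ≡ 434^2 = 188356 ≡ 90 (mod 557)
9^16 ≡ 90^2 = 8100 ≡ 302 (mod 557)
9^32 ≡ 302^2 = 91204 ≡ 413 (mod 557)
9^64 ≡ 413^2 = 170569 ≡ 127 (mod 557)
9^128 ≡ 127^2 = 16129 ≡ 533 (mod 557)
9^256 ≡ 533^2 = 284089 ≡ 19 (mod 557)
9^512 ≡ 19^2 = 361 ≡ 361 (mod 557)
556 = 512 + 32 + 8 + 4 in binary powers of 2.
So 9^556 ≡ 361 · 413 · 90 · 434 ≡ 1 (mod 557).
Since the result is 1, base 9 gives no evidence that 557 is composite.

1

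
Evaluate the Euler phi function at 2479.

2376

Factor: 2479 = 37 · 67.
φ(2479) = (37−1) · (67−1) = 36 · 66 = 2376.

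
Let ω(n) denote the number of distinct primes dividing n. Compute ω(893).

2

893 = 19 · 47
893 = 19 · 47, which has 2 distinct prime factors.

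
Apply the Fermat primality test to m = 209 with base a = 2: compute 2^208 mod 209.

2^1 ≡ 2 (mod 209)
2^2 ≡ 2^2 = 4 ≡ 4 (mod 209)
2^4 ≡ 4^2 = 16 ≡ 16 (mod 209)
2^8 ≡ 16^2 = 256 ≡ 47 (mod 209)
2^16 ≡ 47^2 = 2209 ≡ 119 (mod 209)
2^32 ≡ 119^2 = 14161 ≡ 158 (mod 209)
2^64 ≡ 158^2 = 24964 ≡ 93 (mod 209)
2^128 ≡ 93^2 = 8649 ≡ 80 (mod 209)
208 = 128 + 64 + 16 in binary powers of 2.
So 2^208 ≡ 80 · 93 · 119 ≡ 36 (mod 209).
Since 36 ≠ 1, base 2 is a Fermat witness: 209 is composite.

36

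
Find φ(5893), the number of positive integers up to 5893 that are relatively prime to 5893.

5740

Factor: 5893 = 71 · 83.
φ(5893) = (71−1) · (83−1) = 70 · 82 = 5740.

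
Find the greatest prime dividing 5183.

5183 = 71 · 73
73 is prime.
So 5183 = 71 · 73; the largest prime factor is 73.

73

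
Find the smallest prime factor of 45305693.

45305693 is odd.
Digit sum 35, not divisible by 3.
Ends in 3: not divisible by 5.
7: 45305693 = 7·6472241 + 6
11: 45305693 = 11·4118699 + 4
13: 45305693 = 13·3485053 + 4
17: 45305693 = 17·2665040 + 13
19: 45305693 = 19·2384510 + 3
23: 45305693 = 23·1969812 + 17
29: 45305693 = 29·1562265 + 8
31: 45305693 = 31·1461473 + 30
37: 45305693 = 37·1224478 + 7
41: 45305693 = 41·1105016 + 37
43: 45305693 = 43·1053620 + 33
47: 45305693 = 47·963950 + 43
53: 45305693 = 53·854824 + 21
59: 45305693 = 59·767893 + 6
61: 45305693 = 61·742716 + 17
67: 45305693 = 67·676204 + 25
71: 45305693 = 71·638108 + 25
73: 45305693 = 73·620625 + 68
79: 45305693 = 79·573489 + 62
83: 45305693 = 83·545851 + 60
89: 45305693 = 89·509052 + 65
97: 45305693 = 97·467069

97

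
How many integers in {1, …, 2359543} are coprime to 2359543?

Factor: 2359543 = 71 · 167 · 199.
φ(2359543) = (71−1) · (167−1) · (199−1) = 70 · 166 · 198 = 2300760.

2300760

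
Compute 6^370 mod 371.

6^1 ≡ 6 (mod 371)
6^2 ≡ 6^2 = 36 ≡ 36 (mod 371)
6^4 ≡ 36^2 = 1296 ≡ 183 (mod 371)
6^8 ≡ 183^2 = 33489 ≡ 99 (mod 371)
6^16 ≡ 99^2 = 9801 ≡ 155 (mod 371)
6^32 ≡ 155^2 = 24025 ≡ 281 (mod 371)
6^64 ≡ 281^2 = 78961 ≡ 309 (mod 371)
6^128 ≡ 309^2 = 95481 ≡ 134 (mod 371)
6^256 ≡ 134^2 = 17956 ≡ 148 (mod 371)
370 = 256 + 64 + 32 + 16 + 2 in binary powers of 2.
So 6^370 ≡ 148 · 309 · 281 · 155 · 36 ≡ 281 (mod 371).
Since 281 ≠ 1, base 6 is a Fermat witness: 371 is composite.

281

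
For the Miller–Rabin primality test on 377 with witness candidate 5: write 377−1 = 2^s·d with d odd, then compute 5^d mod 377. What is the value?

138

377 − 1 = 376 = 2^3 · 47, so d = 47.
5^1 ≡ 5 (mod 377)
5^2 ≡ 5^2 = 25 ≡ 25 (mod 377)
5^4 ≡ 25^2 = 625 ≡ 248 (mod 377)
5^8 ≡ 248^2 = 61504 ≡ 53 (mod 377)
5^16 ≡ 53^2 = 2809 ≡ 170 (mod 377)
5^32 ≡ 170^2 = 28900 ≡ 248 (mod 377)
47 = 32 + 8 + 4 + 2 + 1 in binary powers of 2.
So 5^47 ≡ 248 · 53 · 248 · 25 · 5 ≡ 138 (mod 377).
Squaring chain: 138 → 194 → 313; never reaches −1, so base 5 is a Miller–Rabin witness that 377 is composite.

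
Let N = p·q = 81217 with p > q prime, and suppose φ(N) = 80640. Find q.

φ(n) = (p−1)(q−1) = n − (p+q) + 1, so p + q = 81217 − 80640 + 1 = 578.
p and q are the roots of t² − 578t + 81217 = 0.
Discriminant: 578² − 4·81217 = 334084 − 324868 = 9216; √9216 = 96.
q = (578 − 96)/2 = 241, p = (578 + 96)/2 = 337.
Check: 241 · 337 = 81217.

241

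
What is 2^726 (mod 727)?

2^1 ≡ 2 (mod 727)
2^2 ≡ 2^2 = 4 ≡ 4 (mod 727)
2^4 ≡ 4^2 = 16 ≡ 16 (mod 727)
2^8 ≡ 16^2 = 256 ≡ 256 (mod 727)
2^16 ≡ 256^2 = 65536 ≡ 106 (mod 727)
2^32 ≡ 106^2 = 11236 ≡ 331 (mod 727)
2^64 ≡ 331^2 = 109561 ≡ 511 (mod 727)
2^128 ≡ 511^2 = 261121 ≡ 128 (mod 727)
2^256 ≡ 128^2 = 16384 ≡ 390 (mod 727)
2^512 ≡ 390^2 = 152100 ≡ 157 (mod 727)
726 = 512 + 128 + 64 + 16 + 4 + 2 in binary powers of 2.
So 2^726 ≡ 157 · 128 · 511 · 106 · 16 · 4 ≡ 1 (mod 727).
Since the result is 1, base 2 gives no evidence that 727 is composite.

1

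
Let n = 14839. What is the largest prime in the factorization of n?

14839 = 11 · 1349
1349 = 19 · 71
71 is prime.
So 14839 = 11 · 19 · 71; the largest prime factor is 71.

71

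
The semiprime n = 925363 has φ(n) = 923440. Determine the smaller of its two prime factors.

φ(n) = (p−1)(q−1) = n − (p+q) + 1, so p + q = 925363 − 923440 + 1 = 1924.
p and q are the roots of t² − 1924t + 925363 = 0.
Discriminant: 1924² − 4·925363 = 3701776 − 3701452 = 324; √324 = 18.
q = (1924 − 18)/2 = 953, p = (1924 + 18)/2 = 971.
Check: 953 · 971 = 925363.

953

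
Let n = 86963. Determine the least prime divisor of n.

19

86963 is odd.
Digit sum 32, not divisible by 3.
Ends in 3: not divisible by 5.
7: 86963 = 7·12423 + 2
11: 86963 = 11·7905 + 8
13: 86963 = 13·6689 + 6
17: 86963 = 17·5115 + 8
19: 86963 = 19·4577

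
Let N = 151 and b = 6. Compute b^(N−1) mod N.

1

6^1 ≡ 6 (mod 151)
6^2 ≡ 6^2 = 36 ≡ 36 (mod 151)
6^4 ≡ 36^2 = 1296 ≡ 88 (mod 151)
6^8 ≡ 88^2 = 7744 ≡ 43 (mod 151)
6^16 ≡ 43^2 = 1849 ≡ 37 (mod 151)
6^32 ≡ 37^2 = 1369 ≡ 10 (mod 151)
6^64 ≡ 10^2 = 100 ≡ 100 (mod 151)
6^128 ≡ 100^2 = 10000 ≡ 34 (mod 151)
150 = 128 + 16 + 4 + 2 in binary powers of 2.
So 6^150 ≡ 34 · 37 · 88 · 36 ≡ 1 (mod 151).
Since the result is 1, base 6 gives no evidence that 151 is composite.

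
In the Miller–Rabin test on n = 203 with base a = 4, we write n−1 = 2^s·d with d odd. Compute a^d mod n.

93

203 − 1 = 202 = 2^1 · 101, so d = 101.
4^1 ≡ 4 (mod 203)
4^2 ≡ 4^2 = 16 ≡ 16 (mod 203)
4^4 ≡ 16^2 = 256 ≡ 53 (mod 203)
4^8 ≡ 53^2 = 2809 ≡ 170 (mod 203)
4^16 ≡ 170^2 = 28900 ≡ 74 (mod 203)
4^32 ≡ 74^2 = 5476 ≡ 198 (mod 203)
4^64 ≡ 198^2 = 39204 ≡ 25 (mod 203)
101 = 64 + 32 + 4 + 1 in binary powers of 2.
So 4^101 ≡ 25 · 198 · 53 · 4 ≡ 93 (mod 203).
Squaring chain: 93; never reaches −1, so base 4 is a Miller–Rabin witness that 203 is composite.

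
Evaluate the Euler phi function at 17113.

Factor: 17113 = 109 · 157.
φ(17113) = (109−1) · (157−1) = 108 · 156 = 16848.

16848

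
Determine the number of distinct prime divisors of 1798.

3

1798 = 2 · 899
899 = 29 · 31
1798 = 2 · 29 · 31, which has 3 distinct prime factors.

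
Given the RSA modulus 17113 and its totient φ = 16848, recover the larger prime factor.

φ(n) = (p−1)(q−1) = n − (p+q) + 1, so p + q = 17113 − 16848 + 1 = 266.
p and q are the roots of t² − 266t + 17113 = 0.
Discriminant: 266² − 4·17113 = 70756 − 68452 = 2304; √2304 = 48.
q = (266 − 48)/2 = 109, p = (266 + 48)/2 = 157.
Check: 109 · 157 = 17113.

157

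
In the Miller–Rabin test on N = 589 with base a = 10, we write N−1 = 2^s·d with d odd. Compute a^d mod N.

589 − 1 = 588 = 2^2 · 147, so d = 147.
10^1 ≡ 10 (mod 589)
10^2 ≡ 10^2 = 100 ≡ 100 (mod 589)
10^4 ≡ 100^2 = 10000 ≡ 576 (mod 589)
10^8 ≡ 576^2 = 331776 ≡ 169 (mod 589)
10^16 ≡ 169^2 = 28561 ≡ 289 (mod 589)
10^32 ≡ 289^2 = 83521 ≡ 472 (mod 589)
10^64 ≡ 472^2 = 222784 ≡ 142 (mod 589)
10^128 ≡ 142^2 = 20164 ≡ 138 (mod 589)
147 = 128 + 16 + 2 + 1 in binary powers of 2.
So 10^147 ≡ 138 · 289 · 100 · 10 ≡ 221 (mod 589).
Squaring chain: 221 → 543; never reaches −1, so base 10 is a Miller–Rabin witness that 589 is composite.

221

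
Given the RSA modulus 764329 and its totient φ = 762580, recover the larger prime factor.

911

φ(n) = (p−1)(q−1) = n − (p+q) + 1, so p + q = 764329 − 762580 + 1 = 1750.
p and q are the roots of t² − 1750t + 764329 = 0.
Discriminant: 1750² − 4·764329 = 3062500 − 3057316 = 5184; √5184 = 72.
q = (1750 − 72)/2 = 839, p = (1750 + 72)/2 = 911.
Check: 839 · 911 = 764329.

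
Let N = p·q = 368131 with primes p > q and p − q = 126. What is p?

Since p = q + 126, we have 368131 = q(q + 126), so q² + 126q − 368131 = 0.
Discriminant: 126² + 4·368131 = 15876 + 1472524 = 1488400; √1488400 = 1220.
q = (−126 + 1220)/2 = 547, and p = q + 126 = 673.
Check: 547 · 673 = 368131.

673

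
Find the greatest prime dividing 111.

37

111 = 3 · 37
37 is prime.
So 111 = 3 · 37; the largest prime factor is 37.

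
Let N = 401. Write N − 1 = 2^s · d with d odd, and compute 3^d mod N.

268

401 − 1 = 400 = 2^4 · 25, so d = 25.
3^1 ≡ 3 (mod 401)
3^2 ≡ 3^2 = 9 ≡ 9 (mod 401)
3^4 ≡ 9^2 = 81 ≡ 81 (mod 401)
3^8 ≡ 81^2 = 6561 ≡ 145 (mod 401)
3^16 ≡ 145^2 = 21025 ≡ 173 (mod 401)
25 = 16 + 8 + 1 in binary powers of 2.
So 3^25 ≡ 173 · 145 · 3 ≡ 268 (mod 401).
Squaring chain: 268 → 45 → 20 → 400; reaches −1, so base 3 does not prove 401 composite.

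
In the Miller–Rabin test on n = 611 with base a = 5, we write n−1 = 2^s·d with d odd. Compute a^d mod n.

611 − 1 = 610 = 2^1 · 305, so d = 305.
5^1 ≡ 5 (mod 611)
5^2 ≡ 5^2 = 25 ≡ 25 (mod 611)
5^4 ≡ 25^2 = 625 ≡ 14 (mod 611)
5^8 ≡ 14^2 = 196 ≡ 196 (mod 611)
5^16 ≡ 196^2 = 38416 ≡ 534 (mod 611)
5^32 ≡ 534^2 = 285156 ≡ 430 (mod 611)
5^64 ≡ 430^2 = 184900 ≡ 378 (mod 611)
5^128 ≡ 378^2 = 142884 ≡ 521 (mod 611)
5^256 ≡ 521^2 = 271441 ≡ 157 (mod 611)
305 = 256 + 32 + 16 + 1 in binary powers of 2.
So 5^305 ≡ 157 · 430 · 534 · 5 ≡ 590 (mod 611).
Squaring chain: 590; never reaches −1, so base 5 is a Miller–Rabin witness that 611 is composite.

590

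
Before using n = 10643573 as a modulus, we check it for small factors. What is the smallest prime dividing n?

10643573 is odd.
Digit sum 29, not divisible by 3.
Ends in 3: not divisible by 5.
7: 10643573 = 7·1520510 + 3
11: 10643573 = 11·967597 + 6
13: 10643573 = 13·818736 + 5
17: 10643573 = 17·626092 + 9
19: 10643573 = 19·560188 + 1
23: 10643573 = 23·462764 + 1
29: 10643573 = 29·367019 + 22
31: 10643573 = 31·343341 + 2
37: 10643573 = 37·287664 + 5
41: 10643573 = 41·259599 + 14
43: 10643573 = 43·247524 + 41
47: 10643573 = 47·226459

47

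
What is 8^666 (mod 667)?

473

8^1 ≡ 8 (mod 667)
8^2 ≡ 8^2 = 64 ≡ 64 (mod 667)
8^4 ≡ 64^2 = 4096 ≡ 94 (mod 667)
8^8 ≡ 94^2 = 8836 ≡ 165 (mod 667)
8^16 ≡ 165^2 = 27225 ≡ 545 (mod 667)
8^32 ≡ 545^2 = 297025 ≡ 210 (mod 667)
8^64 ≡ 210^2 = 44100 ≡ 78 (mod 667)
8^128 ≡ 78^2 = 6084 ≡ 81 (mod 667)
8^256 ≡ 81^2 = 6561 ≡ 558 (mod 667)
8^512 ≡ 558^2 = 311364 ≡ 542 (mod 667)
666 = 512 + 128 + 16 + 8 + 2 in binary powers of 2.
So 8^666 ≡ 542 · 81 · 545 · 165 · 64 ≡ 473 (mod 667).
Since 473 ≠ 1, base 8 is a Fermat witness: 667 is composite.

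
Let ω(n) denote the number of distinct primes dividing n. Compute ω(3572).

3

3572 = 2^2 · 893
893 = 19 · 47
3572 = 2^2 · 19 · 47, which has 3 distinct prime factors.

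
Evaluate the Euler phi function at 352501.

Factor: 352501 = 31 · 83 · 137.
φ(352501) = (31−1) · (83−1) · (137−1) = 30 · 82 · 136 = 334560.

334560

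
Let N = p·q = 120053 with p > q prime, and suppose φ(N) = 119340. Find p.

443

φ(n) = (p−1)(q−1) = n − (p+q) + 1, so p + q = 120053 − 119340 + 1 = 714.
p and q are the roots of t² − 714t + 120053 = 0.
Discriminant: 714² − 4·120053 = 509796 − 480212 = 29584; √29584 = 172.
q = (714 − 172)/2 = 271, p = (714 + 172)/2 = 443.
Check: 271 · 443 = 120053.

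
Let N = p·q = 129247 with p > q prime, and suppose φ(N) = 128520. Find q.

φ(n) = (p−1)(q−1) = n − (p+q) + 1, so p + q = 129247 − 128520 + 1 = 728.
p and q are the roots of t² − 728t + 129247 = 0.
Discriminant: 728² − 4·129247 = 529984 − 516988 = 12996; √12996 = 114.
q = (728 − 114)/2 = 307, p = (728 + 114)/2 = 421.
Check: 307 · 421 = 129247.

307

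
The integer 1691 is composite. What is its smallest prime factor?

19

1691 is odd.
Digit sum 17, not divisible by 3.
Ends in 1: not divisible by 5.
7: 1691 = 7·241 + 4
11: 1691 = 11·153 + 8
13: 1691 = 13·130 + 1
17: 1691 = 17·99 + 8
19: 1691 = 19·89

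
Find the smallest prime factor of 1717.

1717 is odd.
Digit sum 16, not divisible by 3.
Ends in 7: not divisible by 5.
7: 1717 = 7·245 + 2
11: 1717 = 11·156 + 1
13: 1717 = 13·132 + 1
17: 1717 = 17·101

17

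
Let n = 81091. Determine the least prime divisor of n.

81091 is odd.
Digit sum 19, not divisible by 3.
Ends in 1: not divisible by 5.
7: 81091 = 7·11584 + 3
11: 81091 = 11·7371 + 10
13: 81091 = 13·6237 + 10
17: 81091 = 17·4770 + 1
19: 81091 = 19·4267 + 18
23: 81091 = 23·3525 + 16
29: 81091 = 29·2796 + 7
31: 81091 = 31·2615 + 26
37: 81091 = 37·2191 + 24
41: 81091 = 41·1977 + 34
43: 81091 = 43·1885 + 36
47: 81091 = 47·1725 + 16
53: 81091 = 53·1530 + 1
59: 81091 = 59·1374 + 25
61: 81091 = 61·1329 + 22
67: 81091 = 67·1210 + 21
71: 81091 = 71·1142 + 9
73: 81091 = 73·1110 + 61
79: 81091 = 79·1026 + 37
83: 81091 = 83·977

83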